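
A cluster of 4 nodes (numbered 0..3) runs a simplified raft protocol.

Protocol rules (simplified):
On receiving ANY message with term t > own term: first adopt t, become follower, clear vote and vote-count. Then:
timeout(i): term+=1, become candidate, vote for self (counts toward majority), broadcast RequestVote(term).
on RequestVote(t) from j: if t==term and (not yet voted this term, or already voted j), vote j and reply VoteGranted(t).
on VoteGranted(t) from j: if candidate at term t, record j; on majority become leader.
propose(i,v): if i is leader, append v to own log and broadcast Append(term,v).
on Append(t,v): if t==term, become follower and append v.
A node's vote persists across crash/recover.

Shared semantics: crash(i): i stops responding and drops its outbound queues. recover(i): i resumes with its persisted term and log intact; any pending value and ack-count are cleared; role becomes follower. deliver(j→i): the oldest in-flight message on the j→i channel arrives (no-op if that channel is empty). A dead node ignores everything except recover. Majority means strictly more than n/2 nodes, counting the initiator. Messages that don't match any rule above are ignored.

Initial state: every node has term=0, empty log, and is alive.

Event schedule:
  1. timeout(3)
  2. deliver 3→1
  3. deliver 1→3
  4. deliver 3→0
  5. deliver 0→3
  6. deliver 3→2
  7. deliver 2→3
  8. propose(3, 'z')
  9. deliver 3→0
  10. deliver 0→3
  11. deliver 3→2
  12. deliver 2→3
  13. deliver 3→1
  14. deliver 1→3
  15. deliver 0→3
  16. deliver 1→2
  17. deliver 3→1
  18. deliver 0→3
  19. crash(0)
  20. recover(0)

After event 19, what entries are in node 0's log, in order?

z

step 1 timeout(3): 3={cand,t=1,log=-}
step 2 deliver 3→1: 1={foll,t=1,log=-}
step 3 deliver 1→3: —
step 4 deliver 3→0: 0={foll,t=1,log=-}
step 5 deliver 0→3: 3={lead,t=1,log=-}
step 6 deliver 3→2: 2={foll,t=1,log=-}
step 7 deliver 2→3: —
step 8 propose(3,'z'): 3={lead,t=1,log=z}
step 9 deliver 3→0: 0={foll,t=1,log=z}
step 10 deliver 0→3: —
step 11 deliver 3→2: 2={foll,t=1,log=z}
step 12 deliver 2→3: —
step 13 deliver 3→1: 1={foll,t=1,log=z}
step 14 deliver 1→3: —
step 15 deliver 0→3: —
step 16 deliver 1→2: —
step 17 deliver 3→1: —
step 18 deliver 0→3: —
step 19 crash(0): 0={✗foll,t=1,log=z}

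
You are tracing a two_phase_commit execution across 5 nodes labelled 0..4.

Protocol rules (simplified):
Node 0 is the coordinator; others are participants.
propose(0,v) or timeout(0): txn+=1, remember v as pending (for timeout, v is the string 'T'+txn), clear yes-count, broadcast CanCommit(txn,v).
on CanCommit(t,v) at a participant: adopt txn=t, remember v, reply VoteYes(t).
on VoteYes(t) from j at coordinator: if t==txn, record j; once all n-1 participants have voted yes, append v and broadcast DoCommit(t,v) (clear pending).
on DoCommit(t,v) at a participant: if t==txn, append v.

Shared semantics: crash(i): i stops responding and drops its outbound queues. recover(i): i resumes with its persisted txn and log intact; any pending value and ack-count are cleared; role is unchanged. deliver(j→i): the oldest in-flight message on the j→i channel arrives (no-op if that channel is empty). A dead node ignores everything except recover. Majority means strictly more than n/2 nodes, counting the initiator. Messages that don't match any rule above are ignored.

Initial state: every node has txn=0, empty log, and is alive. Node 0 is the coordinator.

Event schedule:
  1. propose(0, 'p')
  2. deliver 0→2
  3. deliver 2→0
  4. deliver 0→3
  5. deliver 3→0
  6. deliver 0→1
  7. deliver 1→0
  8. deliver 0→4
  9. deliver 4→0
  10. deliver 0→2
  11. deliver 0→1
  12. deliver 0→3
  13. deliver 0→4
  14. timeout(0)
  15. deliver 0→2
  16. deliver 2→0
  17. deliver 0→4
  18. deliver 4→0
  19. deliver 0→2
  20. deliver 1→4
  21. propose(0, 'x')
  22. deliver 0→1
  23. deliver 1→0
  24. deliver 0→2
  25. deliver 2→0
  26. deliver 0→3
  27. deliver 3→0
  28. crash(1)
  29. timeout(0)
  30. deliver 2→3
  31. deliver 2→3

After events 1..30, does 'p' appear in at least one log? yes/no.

yes

e1 propose(0,'p'): 0[coor,t=1,-]
e2 deliver 0→2: 2[part,t=1,-]
e3 deliver 2→0: ·
e4 deliver 0→3: 3[part,t=1,-]
e5 deliver 3→0: ·
e6 deliver 0→1: 1[part,t=1,-]
e7 deliver 1→0: ·
e8 deliver 0→4: 4[part,t=1,-]
e9 deliver 4→0: 0[coor,t=1,p]
e10 deliver 0→2: 2[part,t=1,p]
e11 deliver 0→1: 1[part,t=1,p]
e12 deliver 0→3: 3[part,t=1,p]
e13 deliver 0→4: 4[part,t=1,p]
e14 timeout(0): 0[coor,t=2,p]
e15 deliver 0→2: 2[part,t=2,p]
e16 deliver 2→0: ·
e17 deliver 0→4: 4[part,t=2,p]
e18 deliver 4→0: ·
e19 deliver 0→2: ·
e20 deliver 1→4: ·
e21 propose(0,'x'): 0[coor,t=3,p]
e22 deliver 0→1: 1[part,t=2,p]
e23 deliver 1→0: ·
e24 deliver 0→2: 2[part,t=3,p]
e25 deliver 2→0: ·
e26 deliver 0→3: 3[part,t=2,p]
e27 deliver 3→0: ·
e28 crash(1): 1[✗part,t=2,p]
e29 timeout(0): 0[coor,t=4,p]
e30 deliver 2→3: ·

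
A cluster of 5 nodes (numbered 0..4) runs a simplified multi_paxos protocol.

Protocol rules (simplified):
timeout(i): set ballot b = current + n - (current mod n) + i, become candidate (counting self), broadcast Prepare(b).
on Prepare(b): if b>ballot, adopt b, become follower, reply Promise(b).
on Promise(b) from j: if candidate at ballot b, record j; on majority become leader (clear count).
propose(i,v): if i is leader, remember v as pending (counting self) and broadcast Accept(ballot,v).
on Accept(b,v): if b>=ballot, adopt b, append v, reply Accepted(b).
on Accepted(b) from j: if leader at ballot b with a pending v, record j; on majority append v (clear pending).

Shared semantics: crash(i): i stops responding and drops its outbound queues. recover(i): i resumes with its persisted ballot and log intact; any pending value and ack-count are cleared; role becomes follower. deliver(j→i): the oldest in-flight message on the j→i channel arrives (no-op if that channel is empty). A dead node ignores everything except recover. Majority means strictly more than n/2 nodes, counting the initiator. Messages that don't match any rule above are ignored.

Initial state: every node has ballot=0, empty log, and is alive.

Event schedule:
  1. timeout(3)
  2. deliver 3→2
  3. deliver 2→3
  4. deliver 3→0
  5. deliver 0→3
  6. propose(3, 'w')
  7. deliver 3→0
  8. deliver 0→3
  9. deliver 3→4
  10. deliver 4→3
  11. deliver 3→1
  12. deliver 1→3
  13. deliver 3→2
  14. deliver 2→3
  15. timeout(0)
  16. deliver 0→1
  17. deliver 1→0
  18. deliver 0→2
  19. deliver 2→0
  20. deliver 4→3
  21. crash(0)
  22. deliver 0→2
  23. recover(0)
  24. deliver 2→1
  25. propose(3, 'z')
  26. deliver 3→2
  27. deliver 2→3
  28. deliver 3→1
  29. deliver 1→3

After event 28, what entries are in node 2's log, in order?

w

after 1 — timeout(3): n3:cand/b8/[-]
after 2 — deliver 3→2: n2:foll/b8/[-]
after 3 — deliver 2→3: ·
after 4 — deliver 3→0: n0:foll/b8/[-]
after 5 — deliver 0→3: n3:lead/b8/[-]
after 6 — propose(3,'w'): ·
after 7 — deliver 3→0: n0:foll/b8/[w]
after 8 — deliver 0→3: ·
after 9 — deliver 3→4: n4:foll/b8/[-]
after 10 — deliver 4→3: ·
after 11 — deliver 3→1: n1:foll/b8/[-]
after 12 — deliver 1→3: ·
after 13 — deliver 3→2: n2:foll/b8/[w]
after 14 — deliver 2→3: n3:lead/b8/[w]
after 15 — timeout(0): n0:cand/b10/[w]
after 16 — deliver 0→1: n1:foll/b10/[-]
after 17 — deliver 1→0: ·
after 18 — deliver 0→2: n2:foll/b10/[w]
after 19 — deliver 2→0: n0:lead/b10/[w]
after 20 — deliver 4→3: ·
after 21 — crash(0): n0:✗lead/b10/[w]
after 22 — deliver 0→2: ·
after 23 — recover(0): n0:foll/b10/[w]
after 24 — deliver 2→1: ·
after 25 — propose(3,'z'): ·
after 26 — deliver 3→2: ·
after 27 — deliver 2→3: ·
after 28 — deliver 3→1: ·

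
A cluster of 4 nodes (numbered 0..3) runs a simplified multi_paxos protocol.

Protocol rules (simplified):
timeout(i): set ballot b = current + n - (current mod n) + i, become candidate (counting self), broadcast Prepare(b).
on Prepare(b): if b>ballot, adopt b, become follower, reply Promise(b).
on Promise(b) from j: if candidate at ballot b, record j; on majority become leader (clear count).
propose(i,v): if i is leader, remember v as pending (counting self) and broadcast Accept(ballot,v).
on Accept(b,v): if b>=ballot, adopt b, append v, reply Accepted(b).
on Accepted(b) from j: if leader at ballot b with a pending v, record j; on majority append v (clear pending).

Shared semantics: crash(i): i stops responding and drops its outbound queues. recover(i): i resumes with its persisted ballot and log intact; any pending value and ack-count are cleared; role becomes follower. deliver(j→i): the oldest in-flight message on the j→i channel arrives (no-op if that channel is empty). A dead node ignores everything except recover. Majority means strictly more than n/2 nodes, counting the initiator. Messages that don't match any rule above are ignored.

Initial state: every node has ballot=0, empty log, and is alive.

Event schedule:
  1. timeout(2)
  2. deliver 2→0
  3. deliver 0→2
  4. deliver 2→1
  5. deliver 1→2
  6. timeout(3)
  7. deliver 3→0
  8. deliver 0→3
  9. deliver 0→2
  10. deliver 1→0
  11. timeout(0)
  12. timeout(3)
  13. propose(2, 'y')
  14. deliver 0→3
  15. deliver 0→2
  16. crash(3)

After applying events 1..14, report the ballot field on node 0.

step 1 timeout(2): 2={cand,b=6,log=-}
step 2 deliver 2→0: 0={foll,b=6,log=-}
step 3 deliver 0→2: —
step 4 deliver 2→1: 1={foll,b=6,log=-}
step 5 deliver 1→2: 2={lead,b=6,log=-}
step 6 timeout(3): 3={cand,b=7,log=-}
step 7 deliver 3→0: 0={foll,b=7,log=-}
step 8 deliver 0→3: —
step 9 deliver 0→2: —
step 10 deliver 1→0: —
step 11 timeout(0): 0={cand,b=8,log=-}
step 12 timeout(3): 3={cand,b=11,log=-}
step 13 propose(2,'y'): —
step 14 deliver 0→3: —

8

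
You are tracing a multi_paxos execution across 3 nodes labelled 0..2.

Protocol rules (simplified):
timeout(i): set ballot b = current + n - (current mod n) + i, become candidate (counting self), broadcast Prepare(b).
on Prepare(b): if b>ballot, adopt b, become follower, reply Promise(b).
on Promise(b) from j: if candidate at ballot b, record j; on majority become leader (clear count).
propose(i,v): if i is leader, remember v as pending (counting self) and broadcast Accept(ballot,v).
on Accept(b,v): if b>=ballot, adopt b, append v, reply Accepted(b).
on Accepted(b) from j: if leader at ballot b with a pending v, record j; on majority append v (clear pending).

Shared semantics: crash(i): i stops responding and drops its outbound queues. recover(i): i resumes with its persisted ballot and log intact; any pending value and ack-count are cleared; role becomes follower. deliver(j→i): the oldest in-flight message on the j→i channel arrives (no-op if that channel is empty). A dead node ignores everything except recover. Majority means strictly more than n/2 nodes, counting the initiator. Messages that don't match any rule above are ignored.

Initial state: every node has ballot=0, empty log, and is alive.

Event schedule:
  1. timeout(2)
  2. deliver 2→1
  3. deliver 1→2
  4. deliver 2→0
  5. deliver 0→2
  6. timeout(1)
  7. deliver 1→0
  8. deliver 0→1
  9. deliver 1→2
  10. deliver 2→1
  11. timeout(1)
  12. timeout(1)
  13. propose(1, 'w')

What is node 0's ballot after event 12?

[1] timeout(2) → N2(cand b5 [-])
[2] deliver 2→1 → N1(foll b5 [-])
[3] deliver 1→2 → N2(lead b5 [-])
[4] deliver 2→0 → N0(foll b5 [-])
[5] deliver 0→2 → ∅
[6] timeout(1) → N1(cand b7 [-])
[7] deliver 1→0 → N0(foll b7 [-])
[8] deliver 0→1 → N1(lead b7 [-])
[9] deliver 1→2 → N2(foll b7 [-])
[10] deliver 2→1 → ∅
[11] timeout(1) → N1(cand b10 [-])
[12] timeout(1) → N1(cand b13 [-])

7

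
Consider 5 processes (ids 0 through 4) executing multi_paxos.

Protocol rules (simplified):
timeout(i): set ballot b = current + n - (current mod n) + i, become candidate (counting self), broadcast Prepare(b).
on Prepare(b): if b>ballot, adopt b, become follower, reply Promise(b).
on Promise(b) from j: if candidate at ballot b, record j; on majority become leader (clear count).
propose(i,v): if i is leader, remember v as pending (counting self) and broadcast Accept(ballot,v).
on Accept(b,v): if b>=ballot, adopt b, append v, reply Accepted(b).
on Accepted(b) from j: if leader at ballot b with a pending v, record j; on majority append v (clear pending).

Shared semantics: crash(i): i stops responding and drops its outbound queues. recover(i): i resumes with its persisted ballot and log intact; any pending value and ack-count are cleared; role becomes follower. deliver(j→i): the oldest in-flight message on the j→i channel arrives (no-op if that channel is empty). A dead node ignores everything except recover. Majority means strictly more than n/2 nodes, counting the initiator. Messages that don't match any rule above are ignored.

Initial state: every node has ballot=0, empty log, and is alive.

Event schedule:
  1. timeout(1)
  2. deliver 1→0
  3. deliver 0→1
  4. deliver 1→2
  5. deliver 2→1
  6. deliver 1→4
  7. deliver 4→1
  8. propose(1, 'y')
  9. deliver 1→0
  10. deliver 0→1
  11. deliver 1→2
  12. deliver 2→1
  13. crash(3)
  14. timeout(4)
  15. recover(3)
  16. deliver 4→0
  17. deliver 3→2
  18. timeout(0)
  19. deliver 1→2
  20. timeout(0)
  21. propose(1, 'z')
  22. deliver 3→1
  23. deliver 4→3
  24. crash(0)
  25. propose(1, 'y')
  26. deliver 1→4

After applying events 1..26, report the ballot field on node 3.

1. timeout(1):  <1:cand b6 ->
2. deliver 1→0:  <0:foll b6 ->
3. deliver 0→1:  nop
4. deliver 1→2:  <2:foll b6 ->
5. deliver 2→1:  <1:lead b6 ->
6. deliver 1→4:  <4:foll b6 ->
7. deliver 4→1:  nop
8. propose(1,'y'):  nop
9. deliver 1→0:  <0:foll b6 y>
10. deliver 0→1:  nop
11. deliver 1→2:  <2:foll b6 y>
12. deliver 2→1:  <1:lead b6 y>
13. crash(3):  <3:✗foll b0 ->
14. timeout(4):  <4:cand b14 ->
15. recover(3):  <3:foll b0 ->
16. deliver 4→0:  <0:foll b14 y>
17. deliver 3→2:  nop
18. timeout(0):  <0:cand b15 y>
19. deliver 1→2:  nop
20. timeout(0):  <0:cand b20 y>
21. propose(1,'z'):  nop
22. deliver 3→1:  nop
23. deliver 4→3:  <3:foll b14 ->
24. crash(0):  <0:✗cand b20 y>
25. propose(1,'y'):  nop
26. deliver 1→4:  nop

14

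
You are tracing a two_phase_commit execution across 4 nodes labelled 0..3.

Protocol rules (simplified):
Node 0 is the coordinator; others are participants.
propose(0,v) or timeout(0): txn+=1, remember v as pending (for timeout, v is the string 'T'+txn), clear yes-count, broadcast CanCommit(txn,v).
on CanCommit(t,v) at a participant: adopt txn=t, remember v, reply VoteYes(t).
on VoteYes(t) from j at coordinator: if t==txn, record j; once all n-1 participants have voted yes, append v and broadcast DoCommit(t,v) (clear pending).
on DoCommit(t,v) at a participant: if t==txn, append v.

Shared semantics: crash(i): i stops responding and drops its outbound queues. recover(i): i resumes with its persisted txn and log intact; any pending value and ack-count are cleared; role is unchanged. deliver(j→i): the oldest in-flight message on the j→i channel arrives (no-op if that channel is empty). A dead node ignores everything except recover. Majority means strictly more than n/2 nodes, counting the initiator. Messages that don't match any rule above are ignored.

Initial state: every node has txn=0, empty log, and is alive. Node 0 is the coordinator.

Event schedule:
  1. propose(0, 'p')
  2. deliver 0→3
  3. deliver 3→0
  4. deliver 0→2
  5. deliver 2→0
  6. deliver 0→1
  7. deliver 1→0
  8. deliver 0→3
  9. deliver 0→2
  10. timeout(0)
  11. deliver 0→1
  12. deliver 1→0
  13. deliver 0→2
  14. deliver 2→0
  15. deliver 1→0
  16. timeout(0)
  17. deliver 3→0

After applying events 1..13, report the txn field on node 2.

2

after 1 — propose(0,'p'): n0:coor/t1/[-]
after 2 — deliver 0→3: n3:part/t1/[-]
after 3 — deliver 3→0: ·
after 4 — deliver 0→2: n2:part/t1/[-]
after 5 — deliver 2→0: ·
after 6 — deliver 0→1: n1:part/t1/[-]
after 7 — deliver 1→0: n0:coor/t1/[p]
after 8 — deliver 0→3: n3:part/t1/[p]
after 9 — deliver 0→2: n2:part/t1/[p]
after 10 — timeout(0): n0:coor/t2/[p]
after 11 — deliver 0→1: n1:part/t1/[p]
after 12 — deliver 1→0: ·
after 13 — deliver 0→2: n2:part/t2/[p]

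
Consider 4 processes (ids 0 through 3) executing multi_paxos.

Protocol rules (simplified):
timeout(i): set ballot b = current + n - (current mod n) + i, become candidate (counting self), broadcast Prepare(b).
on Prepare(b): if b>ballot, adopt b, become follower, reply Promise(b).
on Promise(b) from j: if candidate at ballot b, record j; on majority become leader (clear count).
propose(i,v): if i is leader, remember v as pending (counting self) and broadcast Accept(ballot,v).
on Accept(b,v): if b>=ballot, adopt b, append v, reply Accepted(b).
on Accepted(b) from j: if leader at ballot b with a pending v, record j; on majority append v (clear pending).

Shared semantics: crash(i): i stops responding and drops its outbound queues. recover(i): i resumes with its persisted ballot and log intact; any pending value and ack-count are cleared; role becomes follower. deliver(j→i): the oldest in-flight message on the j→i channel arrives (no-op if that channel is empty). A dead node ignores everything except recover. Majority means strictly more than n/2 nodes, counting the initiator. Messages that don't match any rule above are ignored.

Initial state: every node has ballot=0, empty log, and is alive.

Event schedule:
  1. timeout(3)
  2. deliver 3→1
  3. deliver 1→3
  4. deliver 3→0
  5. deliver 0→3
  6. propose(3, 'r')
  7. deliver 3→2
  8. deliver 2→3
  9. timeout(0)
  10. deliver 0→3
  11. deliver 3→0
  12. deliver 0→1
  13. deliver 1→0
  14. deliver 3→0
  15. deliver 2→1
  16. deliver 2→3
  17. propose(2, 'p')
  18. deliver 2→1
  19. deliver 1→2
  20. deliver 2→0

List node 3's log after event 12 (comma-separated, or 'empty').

empty

after 1 — timeout(3): n3:cand/b7/[-]
after 2 — deliver 3→1: n1:foll/b7/[-]
after 3 — deliver 1→3: ·
after 4 — deliver 3→0: n0:foll/b7/[-]
after 5 — deliver 0→3: n3:lead/b7/[-]
after 6 — propose(3,'r'): ·
after 7 — deliver 3→2: n2:foll/b7/[-]
after 8 — deliver 2→3: ·
after 9 — timeout(0): n0:cand/b8/[-]
after 10 — deliver 0→3: n3:foll/b8/[-]
after 11 — deliver 3→0: ·
after 12 — deliver 0→1: n1:foll/b8/[-]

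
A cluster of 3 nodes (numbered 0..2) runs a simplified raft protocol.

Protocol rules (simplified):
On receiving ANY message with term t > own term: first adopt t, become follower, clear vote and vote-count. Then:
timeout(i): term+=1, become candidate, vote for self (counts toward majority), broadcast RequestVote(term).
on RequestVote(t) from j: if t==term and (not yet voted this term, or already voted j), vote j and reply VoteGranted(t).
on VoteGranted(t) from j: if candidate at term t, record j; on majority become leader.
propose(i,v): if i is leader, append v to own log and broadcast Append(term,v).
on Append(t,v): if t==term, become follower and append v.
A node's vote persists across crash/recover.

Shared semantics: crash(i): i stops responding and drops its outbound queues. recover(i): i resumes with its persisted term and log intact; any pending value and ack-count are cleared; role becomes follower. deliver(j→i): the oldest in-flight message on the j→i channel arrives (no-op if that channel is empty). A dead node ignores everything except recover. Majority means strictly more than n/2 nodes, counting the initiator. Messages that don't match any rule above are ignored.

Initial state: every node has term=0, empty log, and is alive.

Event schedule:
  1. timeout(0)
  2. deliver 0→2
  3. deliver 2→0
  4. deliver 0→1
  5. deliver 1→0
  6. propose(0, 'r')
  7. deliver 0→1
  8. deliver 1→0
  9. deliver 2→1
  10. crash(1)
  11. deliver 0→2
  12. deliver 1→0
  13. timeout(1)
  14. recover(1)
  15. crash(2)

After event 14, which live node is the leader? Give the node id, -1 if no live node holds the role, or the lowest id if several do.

1. timeout(0):  <0:cand t1 ->
2. deliver 0→2:  <2:foll t1 ->
3. deliver 2→0:  <0:lead t1 ->
4. deliver 0→1:  <1:foll t1 ->
5. deliver 1→0:  nop
6. propose(0,'r'):  <0:lead t1 r>
7. deliver 0→1:  <1:foll t1 r>
8. deliver 1→0:  nop
9. deliver 2→1:  nop
10. crash(1):  <1:✗foll t1 r>
11. deliver 0→2:  <2:foll t1 r>
12. deliver 1→0:  nop
13. timeout(1):  nop
14. recover(1):  <1:foll t1 r>

0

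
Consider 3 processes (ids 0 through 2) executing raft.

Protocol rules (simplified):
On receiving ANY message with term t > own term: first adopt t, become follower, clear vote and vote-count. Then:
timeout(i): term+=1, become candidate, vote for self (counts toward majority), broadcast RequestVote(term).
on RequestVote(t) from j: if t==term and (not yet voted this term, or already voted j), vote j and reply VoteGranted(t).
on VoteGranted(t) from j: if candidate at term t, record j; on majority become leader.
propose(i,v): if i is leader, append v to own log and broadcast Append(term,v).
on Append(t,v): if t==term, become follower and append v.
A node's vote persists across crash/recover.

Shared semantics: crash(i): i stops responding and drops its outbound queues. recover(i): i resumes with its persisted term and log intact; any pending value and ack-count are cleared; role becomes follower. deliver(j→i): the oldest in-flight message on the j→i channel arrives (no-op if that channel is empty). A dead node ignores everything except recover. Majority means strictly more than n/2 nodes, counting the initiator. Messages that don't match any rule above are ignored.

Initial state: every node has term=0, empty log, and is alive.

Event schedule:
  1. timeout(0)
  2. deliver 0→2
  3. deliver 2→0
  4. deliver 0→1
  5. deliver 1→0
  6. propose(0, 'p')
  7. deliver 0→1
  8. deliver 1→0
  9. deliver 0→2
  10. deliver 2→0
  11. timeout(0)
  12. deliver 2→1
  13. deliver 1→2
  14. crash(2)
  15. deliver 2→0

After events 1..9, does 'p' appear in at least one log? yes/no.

[1] timeout(0) → N0(cand t1 [-])
[2] deliver 0→2 → N2(foll t1 [-])
[3] deliver 2→0 → N0(lead t1 [-])
[4] deliver 0→1 → N1(foll t1 [-])
[5] deliver 1→0 → ∅
[6] propose(0,'p') → N0(lead t1 [p])
[7] deliver 0→1 → N1(foll t1 [p])
[8] deliver 1→0 → ∅
[9] deliver 0→2 → N2(foll t1 [p])

yes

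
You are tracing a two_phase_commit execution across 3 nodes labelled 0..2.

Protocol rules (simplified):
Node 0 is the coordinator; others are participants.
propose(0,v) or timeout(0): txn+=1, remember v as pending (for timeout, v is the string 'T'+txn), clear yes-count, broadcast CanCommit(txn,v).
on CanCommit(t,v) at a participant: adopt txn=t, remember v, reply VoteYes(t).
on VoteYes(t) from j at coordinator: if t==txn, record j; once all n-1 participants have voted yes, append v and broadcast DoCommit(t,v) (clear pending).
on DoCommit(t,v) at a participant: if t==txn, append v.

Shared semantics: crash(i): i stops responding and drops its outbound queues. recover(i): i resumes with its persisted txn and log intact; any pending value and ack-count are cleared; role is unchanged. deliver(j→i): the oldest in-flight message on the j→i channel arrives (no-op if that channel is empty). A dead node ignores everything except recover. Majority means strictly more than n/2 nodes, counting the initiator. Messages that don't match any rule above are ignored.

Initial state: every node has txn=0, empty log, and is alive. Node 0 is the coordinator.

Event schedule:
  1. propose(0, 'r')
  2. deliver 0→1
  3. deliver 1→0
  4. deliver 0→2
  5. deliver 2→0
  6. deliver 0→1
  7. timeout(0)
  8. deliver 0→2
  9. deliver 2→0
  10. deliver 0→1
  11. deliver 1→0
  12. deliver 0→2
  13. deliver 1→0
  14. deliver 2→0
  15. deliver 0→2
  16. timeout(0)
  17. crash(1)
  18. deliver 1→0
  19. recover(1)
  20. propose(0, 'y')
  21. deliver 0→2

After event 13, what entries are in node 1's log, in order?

r

1. propose(0,'r'):  <0:coor t1 ->
2. deliver 0→1:  <1:part t1 ->
3. deliver 1→0:  nop
4. deliver 0→2:  <2:part t1 ->
5. deliver 2→0:  <0:coor t1 r>
6. deliver 0→1:  <1:part t1 r>
7. timeout(0):  <0:coor t2 r>
8. deliver 0→2:  <2:part t1 r>
9. deliver 2→0:  nop
10. deliver 0→1:  <1:part t2 r>
11. deliver 1→0:  nop
12. deliver 0→2:  <2:part t2 r>
13. deliver 1→0:  nop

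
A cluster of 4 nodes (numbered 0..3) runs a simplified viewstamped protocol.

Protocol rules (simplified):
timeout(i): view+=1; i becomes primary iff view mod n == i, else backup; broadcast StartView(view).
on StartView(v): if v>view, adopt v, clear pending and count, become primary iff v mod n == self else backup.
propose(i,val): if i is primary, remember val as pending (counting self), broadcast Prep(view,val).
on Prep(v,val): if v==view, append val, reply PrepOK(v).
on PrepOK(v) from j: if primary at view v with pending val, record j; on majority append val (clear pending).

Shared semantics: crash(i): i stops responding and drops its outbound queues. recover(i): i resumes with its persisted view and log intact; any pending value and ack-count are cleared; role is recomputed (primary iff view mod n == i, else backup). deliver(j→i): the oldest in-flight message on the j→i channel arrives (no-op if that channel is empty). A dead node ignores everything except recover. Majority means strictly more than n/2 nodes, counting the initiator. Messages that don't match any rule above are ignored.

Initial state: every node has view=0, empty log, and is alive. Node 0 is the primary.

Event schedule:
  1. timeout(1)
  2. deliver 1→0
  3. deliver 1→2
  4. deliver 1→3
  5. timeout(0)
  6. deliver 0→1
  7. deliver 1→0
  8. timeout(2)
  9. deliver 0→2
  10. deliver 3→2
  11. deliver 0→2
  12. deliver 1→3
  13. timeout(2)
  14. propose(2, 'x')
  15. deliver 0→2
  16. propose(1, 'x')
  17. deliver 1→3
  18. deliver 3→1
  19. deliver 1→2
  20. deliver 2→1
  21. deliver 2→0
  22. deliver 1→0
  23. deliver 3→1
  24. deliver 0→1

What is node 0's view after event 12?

step 1 timeout(1): 1={prim,v=1,log=-}
step 2 deliver 1→0: 0={back,v=1,log=-}
step 3 deliver 1→2: 2={back,v=1,log=-}
step 4 deliver 1→3: 3={back,v=1,log=-}
step 5 timeout(0): 0={back,v=2,log=-}
step 6 deliver 0→1: 1={back,v=2,log=-}
step 7 deliver 1→0: —
step 8 timeout(2): 2={prim,v=2,log=-}
step 9 deliver 0→2: —
step 10 deliver 3→2: —
step 11 deliver 0→2: —
step 12 deliver 1→3: —

2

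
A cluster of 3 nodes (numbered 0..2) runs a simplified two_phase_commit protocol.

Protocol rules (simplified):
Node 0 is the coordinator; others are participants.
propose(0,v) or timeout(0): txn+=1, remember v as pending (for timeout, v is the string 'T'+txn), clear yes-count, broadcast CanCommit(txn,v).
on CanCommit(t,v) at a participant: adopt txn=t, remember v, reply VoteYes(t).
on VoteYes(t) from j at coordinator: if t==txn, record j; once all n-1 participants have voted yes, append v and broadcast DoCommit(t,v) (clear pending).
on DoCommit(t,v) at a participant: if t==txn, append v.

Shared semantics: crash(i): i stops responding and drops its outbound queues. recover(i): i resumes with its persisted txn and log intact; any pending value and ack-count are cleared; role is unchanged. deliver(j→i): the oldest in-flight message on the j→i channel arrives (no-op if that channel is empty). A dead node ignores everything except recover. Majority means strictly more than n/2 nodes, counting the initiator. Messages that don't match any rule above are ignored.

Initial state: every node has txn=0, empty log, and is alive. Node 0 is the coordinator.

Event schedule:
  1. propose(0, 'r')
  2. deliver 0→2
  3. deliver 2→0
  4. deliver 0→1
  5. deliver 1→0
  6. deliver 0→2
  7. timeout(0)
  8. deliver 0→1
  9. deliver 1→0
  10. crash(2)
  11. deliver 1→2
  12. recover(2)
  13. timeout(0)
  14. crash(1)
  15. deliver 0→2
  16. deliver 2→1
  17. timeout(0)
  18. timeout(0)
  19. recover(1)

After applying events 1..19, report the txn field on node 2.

[1] propose(0,'r') → N0(coor t1 [-])
[2] deliver 0→2 → N2(part t1 [-])
[3] deliver 2→0 → ∅
[4] deliver 0→1 → N1(part t1 [-])
[5] deliver 1→0 → N0(coor t1 [r])
[6] deliver 0→2 → N2(part t1 [r])
[7] timeout(0) → N0(coor t2 [r])
[8] deliver 0→1 → N1(part t1 [r])
[9] deliver 1→0 → ∅
[10] crash(2) → N2(✗part t1 [r])
[11] deliver 1→2 → ∅
[12] recover(2) → N2(part t1 [r])
[13] timeout(0) → N0(coor t3 [r])
[14] crash(1) → N1(✗part t1 [r])
[15] deliver 0→2 → N2(part t2 [r])
[16] deliver 2→1 → ∅
[17] timeout(0) → N0(coor t4 [r])
[18] timeout(0) → N0(coor t5 [r])
[19] recover(1) → N1(part t1 [r])

2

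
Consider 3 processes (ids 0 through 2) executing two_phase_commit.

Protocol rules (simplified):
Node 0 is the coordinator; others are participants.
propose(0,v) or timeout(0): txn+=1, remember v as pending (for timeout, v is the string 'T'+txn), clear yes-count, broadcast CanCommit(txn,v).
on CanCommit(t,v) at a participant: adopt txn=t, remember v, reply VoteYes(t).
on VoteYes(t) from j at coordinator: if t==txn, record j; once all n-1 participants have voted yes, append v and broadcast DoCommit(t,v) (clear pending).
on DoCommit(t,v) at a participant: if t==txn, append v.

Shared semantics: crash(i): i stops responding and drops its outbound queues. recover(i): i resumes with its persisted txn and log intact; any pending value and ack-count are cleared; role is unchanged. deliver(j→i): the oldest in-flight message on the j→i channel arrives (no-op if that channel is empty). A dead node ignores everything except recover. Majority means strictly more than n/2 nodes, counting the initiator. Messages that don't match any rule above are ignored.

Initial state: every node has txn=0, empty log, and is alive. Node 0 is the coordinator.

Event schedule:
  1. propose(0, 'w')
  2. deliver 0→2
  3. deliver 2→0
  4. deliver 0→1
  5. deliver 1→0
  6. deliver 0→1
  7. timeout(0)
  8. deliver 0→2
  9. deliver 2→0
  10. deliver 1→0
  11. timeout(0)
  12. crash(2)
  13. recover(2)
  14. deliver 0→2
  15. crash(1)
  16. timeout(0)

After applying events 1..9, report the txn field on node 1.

step 1 propose(0,'w'): 0={coor,t=1,log=-}
step 2 deliver 0→2: 2={part,t=1,log=-}
step 3 deliver 2→0: —
step 4 deliver 0→1: 1={part,t=1,log=-}
step 5 deliver 1→0: 0={coor,t=1,log=w}
step 6 deliver 0→1: 1={part,t=1,log=w}
step 7 timeout(0): 0={coor,t=2,log=w}
step 8 deliver 0→2: 2={part,t=1,log=w}
step 9 deliver 2→0: —

1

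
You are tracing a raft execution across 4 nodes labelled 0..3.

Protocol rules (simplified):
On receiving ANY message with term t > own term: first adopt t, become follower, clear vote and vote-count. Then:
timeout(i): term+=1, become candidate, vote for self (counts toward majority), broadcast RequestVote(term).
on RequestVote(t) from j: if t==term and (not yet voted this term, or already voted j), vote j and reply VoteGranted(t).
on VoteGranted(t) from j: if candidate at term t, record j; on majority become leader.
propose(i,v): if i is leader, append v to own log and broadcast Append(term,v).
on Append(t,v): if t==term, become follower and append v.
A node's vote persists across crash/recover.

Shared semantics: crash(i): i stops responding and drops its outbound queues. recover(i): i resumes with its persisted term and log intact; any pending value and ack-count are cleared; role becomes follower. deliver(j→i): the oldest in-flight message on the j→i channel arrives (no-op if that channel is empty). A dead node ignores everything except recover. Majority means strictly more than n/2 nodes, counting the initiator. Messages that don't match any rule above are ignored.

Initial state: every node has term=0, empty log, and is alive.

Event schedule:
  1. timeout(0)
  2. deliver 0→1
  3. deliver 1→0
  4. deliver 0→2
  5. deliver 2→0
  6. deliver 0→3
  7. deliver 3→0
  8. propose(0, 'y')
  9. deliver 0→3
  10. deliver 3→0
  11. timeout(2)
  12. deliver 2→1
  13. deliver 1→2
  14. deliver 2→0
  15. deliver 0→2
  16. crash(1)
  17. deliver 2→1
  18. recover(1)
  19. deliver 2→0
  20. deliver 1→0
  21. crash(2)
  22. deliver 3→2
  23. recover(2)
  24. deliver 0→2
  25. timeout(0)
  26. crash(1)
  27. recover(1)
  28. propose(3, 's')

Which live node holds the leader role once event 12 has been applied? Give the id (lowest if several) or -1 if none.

0

[1] timeout(0) → N0(cand t1 [-])
[2] deliver 0→1 → N1(foll t1 [-])
[3] deliver 1→0 → ∅
[4] deliver 0→2 → N2(foll t1 [-])
[5] deliver 2→0 → N0(lead t1 [-])
[6] deliver 0→3 → N3(foll t1 [-])
[7] deliver 3→0 → ∅
[8] propose(0,'y') → N0(lead t1 [y])
[9] deliver 0→3 → N3(foll t1 [y])
[10] deliver 3→0 → ∅
[11] timeout(2) → N2(cand t2 [-])
[12] deliver 2→1 → N1(foll t2 [-])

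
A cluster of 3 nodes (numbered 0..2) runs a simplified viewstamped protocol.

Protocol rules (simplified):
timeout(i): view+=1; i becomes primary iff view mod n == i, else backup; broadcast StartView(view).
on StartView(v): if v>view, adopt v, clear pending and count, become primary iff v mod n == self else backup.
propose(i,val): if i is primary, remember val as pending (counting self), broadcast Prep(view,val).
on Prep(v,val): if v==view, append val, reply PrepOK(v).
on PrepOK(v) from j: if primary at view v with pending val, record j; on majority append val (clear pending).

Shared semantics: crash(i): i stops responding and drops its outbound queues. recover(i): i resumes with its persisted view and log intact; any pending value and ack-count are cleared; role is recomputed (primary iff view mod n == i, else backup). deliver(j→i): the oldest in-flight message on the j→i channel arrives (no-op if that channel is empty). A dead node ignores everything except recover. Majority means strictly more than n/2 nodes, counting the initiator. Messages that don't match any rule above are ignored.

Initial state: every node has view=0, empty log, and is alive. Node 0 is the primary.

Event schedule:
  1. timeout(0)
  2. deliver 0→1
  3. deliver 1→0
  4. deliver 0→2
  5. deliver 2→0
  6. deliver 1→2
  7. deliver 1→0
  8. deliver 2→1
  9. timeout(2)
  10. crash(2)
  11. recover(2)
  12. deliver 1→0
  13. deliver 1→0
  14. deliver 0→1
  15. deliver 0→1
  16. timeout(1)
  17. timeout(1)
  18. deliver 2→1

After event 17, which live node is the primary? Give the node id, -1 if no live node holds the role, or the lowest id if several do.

step 1 timeout(0): 0={back,v=1,log=-}
step 2 deliver 0→1: 1={prim,v=1,log=-}
step 3 deliver 1→0: —
step 4 deliver 0→2: 2={back,v=1,log=-}
step 5 deliver 2→0: —
step 6 deliver 1→2: —
step 7 deliver 1→0: —
step 8 deliver 2→1: —
step 9 timeout(2): 2={prim,v=2,log=-}
step 10 crash(2): 2={✗prim,v=2,log=-}
step 11 recover(2): 2={prim,v=2,log=-}
step 12 deliver 1→0: —
step 13 deliver 1→0: —
step 14 deliver 0→1: —
step 15 deliver 0→1: —
step 16 timeout(1): 1={back,v=2,log=-}
step 17 timeout(1): 1={back,v=3,log=-}

2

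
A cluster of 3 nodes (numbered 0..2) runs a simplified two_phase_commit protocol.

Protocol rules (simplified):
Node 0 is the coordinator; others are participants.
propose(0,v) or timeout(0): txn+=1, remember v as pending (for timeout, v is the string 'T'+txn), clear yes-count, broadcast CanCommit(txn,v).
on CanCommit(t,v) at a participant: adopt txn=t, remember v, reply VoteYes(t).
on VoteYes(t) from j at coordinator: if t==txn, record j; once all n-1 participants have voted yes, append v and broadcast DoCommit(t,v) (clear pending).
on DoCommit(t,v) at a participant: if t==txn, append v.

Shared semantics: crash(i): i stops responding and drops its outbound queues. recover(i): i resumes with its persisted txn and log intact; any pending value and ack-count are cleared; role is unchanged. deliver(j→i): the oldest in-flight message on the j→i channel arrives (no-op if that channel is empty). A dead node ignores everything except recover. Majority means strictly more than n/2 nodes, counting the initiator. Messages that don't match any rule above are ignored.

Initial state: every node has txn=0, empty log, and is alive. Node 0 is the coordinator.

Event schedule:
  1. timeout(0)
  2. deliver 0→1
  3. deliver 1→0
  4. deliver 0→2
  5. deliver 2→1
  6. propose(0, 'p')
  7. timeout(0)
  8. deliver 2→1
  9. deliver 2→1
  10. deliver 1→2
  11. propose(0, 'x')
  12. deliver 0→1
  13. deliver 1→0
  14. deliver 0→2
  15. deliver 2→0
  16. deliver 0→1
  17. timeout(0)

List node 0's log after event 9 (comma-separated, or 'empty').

e1 timeout(0): 0[coor,t=1,-]
e2 deliver 0→1: 1[part,t=1,-]
e3 deliver 1→0: ·
e4 deliver 0→2: 2[part,t=1,-]
e5 deliver 2→1: ·
e6 propose(0,'p'): 0[coor,t=2,-]
e7 timeout(0): 0[coor,t=3,-]
e8 deliver 2→1: ·
e9 deliver 2→1: ·

empty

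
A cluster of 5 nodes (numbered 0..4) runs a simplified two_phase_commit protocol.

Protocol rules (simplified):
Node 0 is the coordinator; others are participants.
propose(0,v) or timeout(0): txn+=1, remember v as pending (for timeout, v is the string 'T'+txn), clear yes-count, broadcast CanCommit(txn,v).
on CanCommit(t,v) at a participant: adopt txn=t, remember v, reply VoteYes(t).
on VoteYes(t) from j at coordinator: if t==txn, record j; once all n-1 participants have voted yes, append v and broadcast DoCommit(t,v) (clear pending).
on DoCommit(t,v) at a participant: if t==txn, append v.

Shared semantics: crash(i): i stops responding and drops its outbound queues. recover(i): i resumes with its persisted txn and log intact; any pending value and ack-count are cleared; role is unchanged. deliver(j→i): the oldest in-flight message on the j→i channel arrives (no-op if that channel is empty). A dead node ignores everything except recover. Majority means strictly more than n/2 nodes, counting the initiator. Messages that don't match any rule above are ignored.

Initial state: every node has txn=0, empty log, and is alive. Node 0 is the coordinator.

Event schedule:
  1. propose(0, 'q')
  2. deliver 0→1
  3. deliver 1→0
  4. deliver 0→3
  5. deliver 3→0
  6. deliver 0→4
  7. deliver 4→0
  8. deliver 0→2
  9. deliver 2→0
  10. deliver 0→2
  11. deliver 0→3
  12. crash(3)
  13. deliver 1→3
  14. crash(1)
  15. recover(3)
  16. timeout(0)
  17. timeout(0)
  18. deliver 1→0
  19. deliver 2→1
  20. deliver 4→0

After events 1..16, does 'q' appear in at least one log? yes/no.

yes

1. propose(0,'q'):  <0:coor t1 ->
2. deliver 0→1:  <1:part t1 ->
3. deliver 1→0:  nop
4. deliver 0→3:  <3:part t1 ->
5. deliver 3→0:  nop
6. deliver 0→4:  <4:part t1 ->
7. deliver 4→0:  nop
8. deliver 0→2:  <2:part t1 ->
9. deliver 2→0:  <0:coor t1 q>
10. deliver 0→2:  <2:part t1 q>
11. deliver 0→3:  <3:part t1 q>
12. crash(3):  <3:✗part t1 q>
13. deliver 1→3:  nop
14. crash(1):  <1:✗part t1 ->
15. recover(3):  <3:part t1 q>
16. timeout(0):  <0:coor t2 q>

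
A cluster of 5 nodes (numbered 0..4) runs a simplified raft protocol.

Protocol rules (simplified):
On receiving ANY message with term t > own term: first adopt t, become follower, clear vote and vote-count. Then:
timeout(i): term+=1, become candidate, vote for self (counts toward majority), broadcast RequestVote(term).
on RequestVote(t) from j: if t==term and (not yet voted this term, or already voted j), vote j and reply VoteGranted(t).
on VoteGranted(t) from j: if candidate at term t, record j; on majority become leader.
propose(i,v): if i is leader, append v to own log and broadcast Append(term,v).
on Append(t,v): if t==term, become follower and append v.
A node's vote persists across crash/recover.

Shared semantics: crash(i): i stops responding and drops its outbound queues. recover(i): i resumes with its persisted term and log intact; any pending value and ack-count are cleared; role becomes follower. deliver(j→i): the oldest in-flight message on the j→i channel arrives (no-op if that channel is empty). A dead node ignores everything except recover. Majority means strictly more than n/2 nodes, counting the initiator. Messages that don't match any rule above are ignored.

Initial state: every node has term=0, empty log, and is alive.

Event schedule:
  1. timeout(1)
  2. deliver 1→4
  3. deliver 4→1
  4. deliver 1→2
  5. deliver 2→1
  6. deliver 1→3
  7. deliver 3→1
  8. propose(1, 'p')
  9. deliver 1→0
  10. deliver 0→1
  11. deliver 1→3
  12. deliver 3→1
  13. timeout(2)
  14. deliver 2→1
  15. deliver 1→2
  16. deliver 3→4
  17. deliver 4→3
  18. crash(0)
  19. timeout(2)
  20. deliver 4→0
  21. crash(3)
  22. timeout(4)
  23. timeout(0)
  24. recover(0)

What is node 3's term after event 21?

1. timeout(1):  <1:cand t1 ->
2. deliver 1→4:  <4:foll t1 ->
3. deliver 4→1:  nop
4. deliver 1→2:  <2:foll t1 ->
5. deliver 2→1:  <1:lead t1 ->
6. deliver 1→3:  <3:foll t1 ->
7. deliver 3→1:  nop
8. propose(1,'p'):  <1:lead t1 p>
9. deliver 1→0:  <0:foll t1 ->
10. deliver 0→1:  nop
11. deliver 1→3:  <3:foll t1 p>
12. deliver 3→1:  nop
13. timeout(2):  <2:cand t2 ->
14. deliver 2→1:  <1:foll t2 p>
15. deliver 1→2:  nop
16. deliver 3→4:  nop
17. deliver 4→3:  nop
18. crash(0):  <0:✗foll t1 ->
19. timeout(2):  <2:cand t3 ->
20. deliver 4→0:  nop
21. crash(3):  <3:✗foll t1 p>

1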